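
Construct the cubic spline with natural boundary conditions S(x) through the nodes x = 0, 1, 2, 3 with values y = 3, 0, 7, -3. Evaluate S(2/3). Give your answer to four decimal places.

-0.4074

Let σ_i = S''(x_i). Step sizes h_i = 1, 1, 1; slopes of the chords Δ_i = (y_(i+1) - y_i)/h_i = -3, 7, -10.
  1·σ_0 + 4·σ_1 + 1·σ_2 = 6(Δ_1 - Δ_0) = 60
  1·σ_1 + 4·σ_2 + 1·σ_3 = 6(Δ_2 - Δ_1) = -102
Natural end conditions: σ_0 = σ_3 = 0.
Solving: σ_0 = 0, σ_1 = 114/5, σ_2 = -156/5, σ_3 = 0.
On [0, 1], S(x) = 3 - 34/5·x + 0·x² + 19/5·x³.
With x = 2/3: S(2/3) = -11/27.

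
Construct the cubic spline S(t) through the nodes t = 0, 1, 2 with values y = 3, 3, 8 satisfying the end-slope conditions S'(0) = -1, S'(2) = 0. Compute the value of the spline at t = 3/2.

6

Put σ_i = S'' at the i-th knot. Here h = (1, 1) and Δ = (0, 5), so the interior equations h_(i-1)·σ_(i-1) + 2(h_(i-1)+h_i)·σ_i + h_i·σ_(i+1) = 6(Δ_i − Δ_(i-1)) read
  1·σ_0 + 4·σ_1 + 1·σ_2 = 6(Δ_1 - Δ_0) = 30
Clamped end conditions give two more equations: 2h_0·σ_0 + h_0·σ_1 = 6(Δ_0 - S'(0)) = 6 and h_1·σ_1 + 2h_1·σ_2 = 6(S'(2) - Δ_1) = -30.
Solving the tridiagonal system: σ_0 = -4, σ_1 = 14, σ_2 = -22.
On [1, 2], S(t) = 3 + 4·(t - 1) + 7·(t - 1)² - 6·(t - 1)³.
With (t - 1) = 1/2: S(3/2) = 6.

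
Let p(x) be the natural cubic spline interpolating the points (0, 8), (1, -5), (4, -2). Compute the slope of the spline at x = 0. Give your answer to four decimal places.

-14.7500

Let m_i = p''(x_i). Step sizes h_i = 1, 3; slopes of the chords Δ_i = (y_(i+1) - y_i)/h_i = -13, 1.
  1·m_0 + 8·m_1 + 3·m_2 = 6(Δ_1 - Δ_0) = 84
Natural end conditions: m_0 = m_2 = 0.
Solving: m_0 = 0, m_1 = 21/2, m_2 = 0.
On [0, 1], p'(x) = b_0 + 2c_0·x + 3d_0·x² with b_0 = Δ_0 - h_0(2m_0 + m_1)/6 = -59/4, c_0 = m_0/2 = 0, d_0 = (m_1 - m_0)/(6h_0) = 7/4. So p'(0) = -59/4.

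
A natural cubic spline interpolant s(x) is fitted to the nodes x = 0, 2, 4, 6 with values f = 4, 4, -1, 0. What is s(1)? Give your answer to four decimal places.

Let M_i = s''(x_i). Step sizes h_i = 2, 2, 2; slopes of the chords Δ_i = (y_(i+1) - y_i)/h_i = 0, -5/2, 1/2.
  2·M_0 + 8·M_1 + 2·M_2 = 6(Δ_1 - Δ_0) = -15
  2·M_1 + 8·M_2 + 2·M_3 = 6(Δ_2 - Δ_1) = 18
Natural end conditions: M_0 = M_3 = 0.
Hence M_0 = 0, M_1 = -13/5, M_2 = 29/10, M_3 = 0.
On [0, 2], s(x) = 4 + 13/15·x + 0·x² - 13/60·x³.
With x = 1: s(1) = 93/20.

4.6500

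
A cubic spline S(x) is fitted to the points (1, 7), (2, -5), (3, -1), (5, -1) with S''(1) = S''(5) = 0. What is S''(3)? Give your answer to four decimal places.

-8.3478

Write M_i for S''(x_i). With h_i = 1, 1, 2 and divided differences Δ_i = -12, 4, 0, the continuity of S' gives the tridiagonal system
  1·M_0 + 4·M_1 + 1·M_2 = 6(Δ_1 - Δ_0) = 96
  1·M_1 + 6·M_2 + 2·M_3 = 6(Δ_2 - Δ_1) = -24
Natural end conditions: M_0 = M_3 = 0.
Forward elimination and back-substitution give M_0 = 0, M_1 = 600/23, M_2 = -192/23, M_3 = 0.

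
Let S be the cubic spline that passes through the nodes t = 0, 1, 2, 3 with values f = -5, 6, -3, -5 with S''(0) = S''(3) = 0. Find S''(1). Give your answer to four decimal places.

-34.8000

Let σ_i = S''(x_i). Step sizes h_i = 1, 1, 1; slopes of the chords Δ_i = (y_(i+1) - y_i)/h_i = 11, -9, -2.
  1·σ_0 + 4·σ_1 + 1·σ_2 = 6(Δ_1 - Δ_0) = -120
  1·σ_1 + 4·σ_2 + 1·σ_3 = 6(Δ_2 - Δ_1) = 42
Natural end conditions: σ_0 = σ_3 = 0.
Hence σ_0 = 0, σ_1 = -174/5, σ_2 = 96/5, σ_3 = 0.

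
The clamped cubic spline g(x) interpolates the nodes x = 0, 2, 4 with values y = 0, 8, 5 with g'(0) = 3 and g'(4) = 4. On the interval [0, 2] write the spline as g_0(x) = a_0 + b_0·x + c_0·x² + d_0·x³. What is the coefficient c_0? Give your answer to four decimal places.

Write M_i for g''(x_i). With h_i = 2, 2 and divided differences Δ_i = 4, -3/2, the continuity of g' gives the tridiagonal system
  2·M_0 + 8·M_1 + 2·M_2 = 6(Δ_1 - Δ_0) = -33
Clamped end conditions give two more equations: 2h_0·M_0 + h_0·M_1 = 6(Δ_0 - g'(0)) = 6 and h_1·M_1 + 2h_1·M_2 = 6(g'(4) - Δ_1) = 33.
Forward elimination and back-substitution give M_0 = 47/8, M_1 = -35/4, M_2 = 101/8.
On [0, 2], with g_0(x) = a_0 + b_0·x + c_0·x² + d_0·x³: c_0 = M_0/2 = 47/16, d_0 = (M_1 - M_0)/(6h_0) = -39/32, b_0 = Δ_0 - h_0(2M_0 + M_1)/6 = 3.

2.9375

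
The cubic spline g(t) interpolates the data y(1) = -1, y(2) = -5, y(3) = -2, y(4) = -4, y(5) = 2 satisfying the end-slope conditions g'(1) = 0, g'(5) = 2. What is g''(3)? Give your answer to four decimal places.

-18.2500

With σ_i denoting the second derivative at x_i, h_i = 1, 1, 1, 1, and Δ_i = (y_(i+1) − y_i)/h_i = -4, 3, -2, 6:
  1·σ_0 + 4·σ_1 + 1·σ_2 = 6(Δ_1 - Δ_0) = 42
  1·σ_1 + 4·σ_2 + 1·σ_3 = 6(Δ_2 - Δ_1) = -30
  1·σ_2 + 4·σ_3 + 1·σ_4 = 6(Δ_3 - Δ_2) = 48
Clamped end conditions give two more equations: 2h_0·σ_0 + h_0·σ_1 = 6(Δ_0 - g'(1)) = -24 and h_3·σ_3 + 2h_3·σ_4 = 6(g'(5) - Δ_3) = -24.
Solving the tridiagonal system: σ_0 = -625/28, σ_1 = 289/14, σ_2 = -73/4, σ_3 = 313/14, σ_4 = -649/28.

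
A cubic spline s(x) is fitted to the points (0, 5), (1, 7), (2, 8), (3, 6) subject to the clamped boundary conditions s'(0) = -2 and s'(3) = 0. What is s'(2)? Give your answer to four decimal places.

Put M_i = s'' at the i-th knot. Here h = (1, 1, 1) and Δ = (2, 1, -2), so the interior equations h_(i-1)·M_(i-1) + 2(h_(i-1)+h_i)·M_i + h_i·M_(i+1) = 6(Δ_i − Δ_(i-1)) read
  1·M_0 + 4·M_1 + 1·M_2 = 6(Δ_1 - Δ_0) = -6
  1·M_1 + 4·M_2 + 1·M_3 = 6(Δ_2 - Δ_1) = -18
Clamped end conditions give two more equations: 2h_0·M_0 + h_0·M_1 = 6(Δ_0 - s'(0)) = 24 and h_2·M_2 + 2h_2·M_3 = 6(s'(3) - Δ_2) = 12.
Forward elimination and back-substitution give M_0 = 206/15, M_1 = -52/15, M_2 = -88/15, M_3 = 134/15.
On [2, 3], s'(x) = b_2 + 2c_2·(x - 2) + 3d_2·(x - 2)² with b_2 = Δ_2 - h_2(2M_2 + M_3)/6 = -23/15, c_2 = M_2/2 = -44/15, d_2 = (M_3 - M_2)/(6h_2) = 37/15. So s'(2) = -23/15.

-1.5333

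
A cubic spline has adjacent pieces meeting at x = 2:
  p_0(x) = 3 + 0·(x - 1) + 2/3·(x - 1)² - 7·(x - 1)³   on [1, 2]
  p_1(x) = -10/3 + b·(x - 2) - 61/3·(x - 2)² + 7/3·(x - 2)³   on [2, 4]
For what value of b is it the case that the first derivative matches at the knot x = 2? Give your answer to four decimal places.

-19.6667

p_0'(x) = 0 + 4/3·(x - 1) - 21·(x - 1)², so p_0'(2) = -59/3. On the right, p_1'(2) = b, so b = -59/3.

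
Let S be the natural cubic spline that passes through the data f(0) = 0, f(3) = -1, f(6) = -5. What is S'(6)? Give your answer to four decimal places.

-1.5833

Let M_i = S''(x_i). Step sizes h_i = 3, 3; slopes of the chords Δ_i = (y_(i+1) - y_i)/h_i = -1/3, -4/3.
  3·M_0 + 12·M_1 + 3·M_2 = 6(Δ_1 - Δ_0) = -6
Natural end conditions: M_0 = M_2 = 0.
Hence M_0 = 0, M_1 = -1/2, M_2 = 0.
On [3, 6], S'(t) = b_1 + 2c_1·(t - 3) + 3d_1·(t - 3)² with b_1 = Δ_1 - h_1(2M_1 + M_2)/6 = -5/6, c_1 = M_1/2 = -1/4, d_1 = (M_2 - M_1)/(6h_1) = 1/36. So S'(6) = -19/12.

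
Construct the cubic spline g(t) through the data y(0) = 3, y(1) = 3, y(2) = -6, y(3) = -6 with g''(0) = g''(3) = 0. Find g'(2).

Put M_i = g'' at the i-th knot. Here h = (1, 1, 1) and Δ = (0, -9, 0), so the interior equations h_(i-1)·M_(i-1) + 2(h_(i-1)+h_i)·M_i + h_i·M_(i+1) = 6(Δ_i − Δ_(i-1)) read
  1·M_0 + 4·M_1 + 1·M_2 = 6(Δ_1 - Δ_0) = -54
  1·M_1 + 4·M_2 + 1·M_3 = 6(Δ_2 - Δ_1) = 54
Natural end conditions: M_0 = M_3 = 0.
Forward elimination and back-substitution give M_0 = 0, M_1 = -18, M_2 = 18, M_3 = 0.
On [2, 3], g'(t) = b_2 + 2c_2·(t - 2) + 3d_2·(t - 2)² with b_2 = Δ_2 - h_2(2M_2 + M_3)/6 = -6, c_2 = M_2/2 = 9, d_2 = (M_3 - M_2)/(6h_2) = -3. So g'(2) = -6.

-6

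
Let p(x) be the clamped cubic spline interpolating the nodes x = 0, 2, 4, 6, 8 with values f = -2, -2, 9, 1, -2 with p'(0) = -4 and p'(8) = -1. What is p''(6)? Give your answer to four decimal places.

4.7143

Let m_i = p''(x_i). Step sizes h_i = 2, 2, 2, 2; slopes of the chords Δ_i = (y_(i+1) - y_i)/h_i = 0, 11/2, -4, -3/2.
  2·m_0 + 8·m_1 + 2·m_2 = 6(Δ_1 - Δ_0) = 33
  2·m_1 + 8·m_2 + 2·m_3 = 6(Δ_2 - Δ_1) = -57
  2·m_2 + 8·m_3 + 2·m_4 = 6(Δ_3 - Δ_2) = 15
Clamped end conditions give two more equations: 2h_0·m_0 + h_0·m_1 = 6(Δ_0 - p'(0)) = 24 and h_3·m_3 + 2h_3·m_4 = 6(p'(8) - Δ_3) = 3.
Solving: m_0 = 87/28, m_1 = 81/14, m_2 = -39/4, m_3 = 33/7, m_4 = -45/28.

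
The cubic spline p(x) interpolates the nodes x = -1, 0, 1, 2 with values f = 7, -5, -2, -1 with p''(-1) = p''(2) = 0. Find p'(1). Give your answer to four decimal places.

With m_i denoting the second derivative at x_i, h_i = 1, 1, 1, and Δ_i = (y_(i+1) − y_i)/h_i = -12, 3, 1:
  1·m_0 + 4·m_1 + 1·m_2 = 6(Δ_1 - Δ_0) = 90
  1·m_1 + 4·m_2 + 1·m_3 = 6(Δ_2 - Δ_1) = -12
Natural end conditions: m_0 = m_3 = 0.
Solving the tridiagonal system: m_0 = 0, m_1 = 124/5, m_2 = -46/5, m_3 = 0.
On [1, 2], p'(x) = b_2 + 2c_2·(x - 1) + 3d_2·(x - 1)² with b_2 = Δ_2 - h_2(2m_2 + m_3)/6 = 61/15, c_2 = m_2/2 = -23/5, d_2 = (m_3 - m_2)/(6h_2) = 23/15. So p'(1) = 61/15.

4.0667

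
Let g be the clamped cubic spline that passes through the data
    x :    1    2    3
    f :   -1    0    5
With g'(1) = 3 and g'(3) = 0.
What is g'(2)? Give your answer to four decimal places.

Write σ_i for g''(x_i). With h_i = 1, 1 and divided differences Δ_i = 1, 5, the continuity of g' gives the tridiagonal system
  1·σ_0 + 4·σ_1 + 1·σ_2 = 6(Δ_1 - Δ_0) = 24
Clamped end conditions give two more equations: 2h_0·σ_0 + h_0·σ_1 = 6(Δ_0 - g'(1)) = -12 and h_1·σ_1 + 2h_1·σ_2 = 6(g'(3) - Δ_1) = -30.
Hence σ_0 = -27/2, σ_1 = 15, σ_2 = -45/2.
On [2, 3], g'(x) = b_1 + 2c_1·(x - 2) + 3d_1·(x - 2)² with b_1 = Δ_1 - h_1(2σ_1 + σ_2)/6 = 15/4, c_1 = σ_1/2 = 15/2, d_1 = (σ_2 - σ_1)/(6h_1) = -25/4. So g'(2) = 15/4.

3.7500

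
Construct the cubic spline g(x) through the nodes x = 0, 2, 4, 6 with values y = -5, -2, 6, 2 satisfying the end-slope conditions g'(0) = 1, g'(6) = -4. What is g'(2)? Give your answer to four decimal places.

Put M_i = g'' at the i-th knot. Here h = (2, 2, 2) and Δ = (3/2, 4, -2), so the interior equations h_(i-1)·M_(i-1) + 2(h_(i-1)+h_i)·M_i + h_i·M_(i+1) = 6(Δ_i − Δ_(i-1)) read
  2·M_0 + 8·M_1 + 2·M_2 = 6(Δ_1 - Δ_0) = 15
  2·M_1 + 8·M_2 + 2·M_3 = 6(Δ_2 - Δ_1) = -36
Clamped end conditions give two more equations: 2h_0·M_0 + h_0·M_1 = 6(Δ_0 - g'(0)) = 3 and h_2·M_2 + 2h_2·M_3 = 6(g'(6) - Δ_2) = -12.
Hence M_0 = -29/30, M_1 = 103/30, M_2 = -79/15, M_3 = -11/30.
On [2, 4], g'(x) = b_1 + 2c_1·(x - 2) + 3d_1·(x - 2)² with b_1 = Δ_1 - h_1(2M_1 + M_2)/6 = 52/15, c_1 = M_1/2 = 103/60, d_1 = (M_2 - M_1)/(6h_1) = -29/40. So g'(2) = 52/15.

3.4667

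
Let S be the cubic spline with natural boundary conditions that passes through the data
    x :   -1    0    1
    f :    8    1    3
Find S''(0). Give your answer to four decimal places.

Put M_i = S'' at the i-th knot. Here h = (1, 1) and Δ = (-7, 2), so the interior equations h_(i-1)·M_(i-1) + 2(h_(i-1)+h_i)·M_i + h_i·M_(i+1) = 6(Δ_i − Δ_(i-1)) read
  1·M_0 + 4·M_1 + 1·M_2 = 6(Δ_1 - Δ_0) = 54
Natural end conditions: M_0 = M_2 = 0.
Hence M_0 = 0, M_1 = 27/2, M_2 = 0.

13.5000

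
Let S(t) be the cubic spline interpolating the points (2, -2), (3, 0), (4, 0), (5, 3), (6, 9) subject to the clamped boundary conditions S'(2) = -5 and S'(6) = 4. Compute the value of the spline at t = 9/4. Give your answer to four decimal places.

-2.5179

Let σ_i = S''(x_i). Step sizes h_i = 1, 1, 1, 1; slopes of the chords Δ_i = (y_(i+1) - y_i)/h_i = 2, 0, 3, 6.
  1·σ_0 + 4·σ_1 + 1·σ_2 = 6(Δ_1 - Δ_0) = -12
  1·σ_1 + 4·σ_2 + 1·σ_3 = 6(Δ_2 - Δ_1) = 18
  1·σ_2 + 4·σ_3 + 1·σ_4 = 6(Δ_3 - Δ_2) = 18
Clamped end conditions give two more equations: 2h_0·σ_0 + h_0·σ_1 = 6(Δ_0 - S'(2)) = 42 and h_3·σ_3 + 2h_3·σ_4 = 6(S'(6) - Δ_3) = -12.
Solving the tridiagonal system: σ_0 = 186/7, σ_1 = -78/7, σ_2 = 6, σ_3 = 36/7, σ_4 = -60/7.
On [2, 3], S(t) = -2 - 5·(t - 2) + 93/7·(t - 2)² - 44/7·(t - 2)³.
With (t - 2) = 1/4: S(9/4) = -141/56.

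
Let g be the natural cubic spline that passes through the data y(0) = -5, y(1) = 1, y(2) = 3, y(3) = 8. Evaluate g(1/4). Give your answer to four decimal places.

-3.2031

Let σ_i = g''(x_i). Step sizes h_i = 1, 1, 1; slopes of the chords Δ_i = (y_(i+1) - y_i)/h_i = 6, 2, 5.
  1·σ_0 + 4·σ_1 + 1·σ_2 = 6(Δ_1 - Δ_0) = -24
  1·σ_1 + 4·σ_2 + 1·σ_3 = 6(Δ_2 - Δ_1) = 18
Natural end conditions: σ_0 = σ_3 = 0.
Hence σ_0 = 0, σ_1 = -38/5, σ_2 = 32/5, σ_3 = 0.
On [0, 1], g(t) = -5 + 109/15·t + 0·t² - 19/15·t³.
With t = 1/4: g(1/4) = -205/64.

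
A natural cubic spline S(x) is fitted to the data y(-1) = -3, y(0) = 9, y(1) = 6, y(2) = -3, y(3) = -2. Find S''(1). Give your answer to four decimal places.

Put σ_i = S'' at the i-th knot. Here h = (1, 1, 1, 1) and Δ = (12, -3, -9, 1), so the interior equations h_(i-1)·σ_(i-1) + 2(h_(i-1)+h_i)·σ_i + h_i·σ_(i+1) = 6(Δ_i − Δ_(i-1)) read
  1·σ_0 + 4·σ_1 + 1·σ_2 = 6(Δ_1 - Δ_0) = -90
  1·σ_1 + 4·σ_2 + 1·σ_3 = 6(Δ_2 - Δ_1) = -36
  1·σ_2 + 4·σ_3 + 1·σ_4 = 6(Δ_3 - Δ_2) = 60
Natural end conditions: σ_0 = σ_4 = 0.
Solving the tridiagonal system: σ_0 = 0, σ_1 = -573/28, σ_2 = -57/7, σ_3 = 477/28, σ_4 = 0.

-8.1429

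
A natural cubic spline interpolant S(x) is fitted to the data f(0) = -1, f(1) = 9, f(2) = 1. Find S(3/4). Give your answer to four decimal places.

Put σ_i = S'' at the i-th knot. Here h = (1, 1) and Δ = (10, -8), so the interior equations h_(i-1)·σ_(i-1) + 2(h_(i-1)+h_i)·σ_i + h_i·σ_(i+1) = 6(Δ_i − Δ_(i-1)) read
  1·σ_0 + 4·σ_1 + 1·σ_2 = 6(Δ_1 - Δ_0) = -108
Natural end conditions: σ_0 = σ_2 = 0.
Forward elimination and back-substitution give σ_0 = 0, σ_1 = -27, σ_2 = 0.
On [0, 1], S(x) = -1 + 29/2·x + 0·x² - 9/2·x³.
With x = 3/4: S(3/4) = 1021/128.

7.9766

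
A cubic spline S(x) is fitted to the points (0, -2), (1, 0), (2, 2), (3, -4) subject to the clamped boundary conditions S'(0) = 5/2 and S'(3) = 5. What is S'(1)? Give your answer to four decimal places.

Put M_i = S'' at the i-th knot. Here h = (1, 1, 1) and Δ = (2, 2, -6), so the interior equations h_(i-1)·M_(i-1) + 2(h_(i-1)+h_i)·M_i + h_i·M_(i+1) = 6(Δ_i − Δ_(i-1)) read
  1·M_0 + 4·M_1 + 1·M_2 = 6(Δ_1 - Δ_0) = 0
  1·M_1 + 4·M_2 + 1·M_3 = 6(Δ_2 - Δ_1) = -48
Clamped end conditions give two more equations: 2h_0·M_0 + h_0·M_1 = 6(Δ_0 - S'(0)) = -3 and h_2·M_2 + 2h_2·M_3 = 6(S'(3) - Δ_2) = 66.
Solving: M_0 = -16/3, M_1 = 23/3, M_2 = -76/3, M_3 = 137/3.
On [1, 2], S'(x) = b_1 + 2c_1·(x - 1) + 3d_1·(x - 1)² with b_1 = Δ_1 - h_1(2M_1 + M_2)/6 = 11/3, c_1 = M_1/2 = 23/6, d_1 = (M_2 - M_1)/(6h_1) = -11/2. So S'(1) = 11/3.

3.6667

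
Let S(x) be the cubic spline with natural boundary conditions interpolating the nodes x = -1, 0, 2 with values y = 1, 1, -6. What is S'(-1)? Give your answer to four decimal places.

0.5833

Put σ_i = S'' at the i-th knot. Here h = (1, 2) and Δ = (0, -7/2), so the interior equations h_(i-1)·σ_(i-1) + 2(h_(i-1)+h_i)·σ_i + h_i·σ_(i+1) = 6(Δ_i − Δ_(i-1)) read
  1·σ_0 + 6·σ_1 + 2·σ_2 = 6(Δ_1 - Δ_0) = -21
Natural end conditions: σ_0 = σ_2 = 0.
Forward elimination and back-substitution give σ_0 = 0, σ_1 = -7/2, σ_2 = 0.
On [-1, 0], S'(x) = b_0 + 2c_0·(x + 1) + 3d_0·(x + 1)² with b_0 = Δ_0 - h_0(2σ_0 + σ_1)/6 = 7/12, c_0 = σ_0/2 = 0, d_0 = (σ_1 - σ_0)/(6h_0) = -7/12. So S'(-1) = 7/12.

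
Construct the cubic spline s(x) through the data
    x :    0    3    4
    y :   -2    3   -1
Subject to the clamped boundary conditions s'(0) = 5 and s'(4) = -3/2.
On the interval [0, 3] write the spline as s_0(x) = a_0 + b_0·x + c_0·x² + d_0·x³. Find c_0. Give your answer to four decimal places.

-0.3542

With σ_i denoting the second derivative at x_i, h_i = 3, 1, and Δ_i = (y_(i+1) − y_i)/h_i = 5/3, -4:
  3·σ_0 + 8·σ_1 + 1·σ_2 = 6(Δ_1 - Δ_0) = -34
Clamped end conditions give two more equations: 2h_0·σ_0 + h_0·σ_1 = 6(Δ_0 - s'(0)) = -20 and h_1·σ_1 + 2h_1·σ_2 = 6(s'(4) - Δ_1) = 15.
Hence σ_0 = -17/24, σ_1 = -21/4, σ_2 = 81/8.
On [0, 3], with s_0(x) = a_0 + b_0·x + c_0·x² + d_0·x³: c_0 = σ_0/2 = -17/48, d_0 = (σ_1 - σ_0)/(6h_0) = -109/432, b_0 = Δ_0 - h_0(2σ_0 + σ_1)/6 = 5.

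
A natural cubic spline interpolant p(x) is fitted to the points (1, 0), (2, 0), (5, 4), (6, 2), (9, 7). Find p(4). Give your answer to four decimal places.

3.7058

Put σ_i = p'' at the i-th knot. Here h = (1, 3, 1, 3) and Δ = (0, 4/3, -2, 5/3), so the interior equations h_(i-1)·σ_(i-1) + 2(h_(i-1)+h_i)·σ_i + h_i·σ_(i+1) = 6(Δ_i − Δ_(i-1)) read
  1·σ_0 + 8·σ_1 + 3·σ_2 = 6(Δ_1 - Δ_0) = 8
  3·σ_1 + 8·σ_2 + 1·σ_3 = 6(Δ_2 - Δ_1) = -20
  1·σ_2 + 8·σ_3 + 3·σ_4 = 6(Δ_3 - Δ_2) = 22
Natural end conditions: σ_0 = σ_4 = 0.
Solving the tridiagonal system: σ_0 = 0, σ_1 = 175/72, σ_2 = -103/27, σ_3 = 697/216, σ_4 = 0.
On [2, 5], p(x) = 0 + 175/216·(x - 2) + 175/144·(x - 2)² - 1349/3888·(x - 2)³.
With (x - 2) = 2: p(4) = 1801/486.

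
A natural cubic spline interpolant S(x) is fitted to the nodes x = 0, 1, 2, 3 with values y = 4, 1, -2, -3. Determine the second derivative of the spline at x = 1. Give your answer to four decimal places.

-0.8000

Write m_i for S''(x_i). With h_i = 1, 1, 1 and divided differences Δ_i = -3, -3, -1, the continuity of S' gives the tridiagonal system
  1·m_0 + 4·m_1 + 1·m_2 = 6(Δ_1 - Δ_0) = 0
  1·m_1 + 4·m_2 + 1·m_3 = 6(Δ_2 - Δ_1) = 12
Natural end conditions: m_0 = m_3 = 0.
Forward elimination and back-substitution give m_0 = 0, m_1 = -4/5, m_2 = 16/5, m_3 = 0.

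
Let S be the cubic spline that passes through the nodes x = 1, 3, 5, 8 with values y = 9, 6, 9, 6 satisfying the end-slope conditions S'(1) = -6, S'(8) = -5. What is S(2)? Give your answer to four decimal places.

Write σ_i for S''(x_i). With h_i = 2, 2, 3 and divided differences Δ_i = -3/2, 3/2, -1, the continuity of S' gives the tridiagonal system
  2·σ_0 + 8·σ_1 + 2·σ_2 = 6(Δ_1 - Δ_0) = 18
  2·σ_1 + 10·σ_2 + 3·σ_3 = 6(Δ_2 - Δ_1) = -15
Clamped end conditions give two more equations: 2h_0·σ_0 + h_0·σ_1 = 6(Δ_0 - S'(1)) = 27 and h_2·σ_2 + 2h_2·σ_3 = 6(S'(8) - Δ_2) = -24.
Hence σ_0 = 235/37, σ_1 = 59/74, σ_2 = -20/37, σ_3 = -138/37.
On [1, 3], S(x) = 9 - 6·(x - 1) + 235/74·(x - 1)² - 137/296·(x - 1)³.
With (x - 1) = 1: S(2) = 1691/296.

5.7128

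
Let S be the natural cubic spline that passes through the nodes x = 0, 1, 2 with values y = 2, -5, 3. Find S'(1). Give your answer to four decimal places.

Put M_i = S'' at the i-th knot. Here h = (1, 1) and Δ = (-7, 8), so the interior equations h_(i-1)·M_(i-1) + 2(h_(i-1)+h_i)·M_i + h_i·M_(i+1) = 6(Δ_i − Δ_(i-1)) read
  1·M_0 + 4·M_1 + 1·M_2 = 6(Δ_1 - Δ_0) = 90
Natural end conditions: M_0 = M_2 = 0.
Hence M_0 = 0, M_1 = 45/2, M_2 = 0.
On [1, 2], S'(x) = b_1 + 2c_1·(x - 1) + 3d_1·(x - 1)² with b_1 = Δ_1 - h_1(2M_1 + M_2)/6 = 1/2, c_1 = M_1/2 = 45/4, d_1 = (M_2 - M_1)/(6h_1) = -15/4. So S'(1) = 1/2.

0.5000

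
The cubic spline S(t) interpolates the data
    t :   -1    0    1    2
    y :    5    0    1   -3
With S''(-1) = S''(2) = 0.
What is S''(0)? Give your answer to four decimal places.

Write M_i for S''(x_i). With h_i = 1, 1, 1 and divided differences Δ_i = -5, 1, -4, the continuity of S' gives the tridiagonal system
  1·M_0 + 4·M_1 + 1·M_2 = 6(Δ_1 - Δ_0) = 36
  1·M_1 + 4·M_2 + 1·M_3 = 6(Δ_2 - Δ_1) = -30
Natural end conditions: M_0 = M_3 = 0.
Solving: M_0 = 0, M_1 = 58/5, M_2 = -52/5, M_3 = 0.

11.6000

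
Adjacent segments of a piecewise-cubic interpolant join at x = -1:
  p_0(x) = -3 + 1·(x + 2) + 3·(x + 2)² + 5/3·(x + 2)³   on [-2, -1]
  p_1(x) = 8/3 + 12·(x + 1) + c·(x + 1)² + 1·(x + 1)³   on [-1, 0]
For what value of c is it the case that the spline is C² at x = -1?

p_0''(x) = 6 + 10·(x + 2), so p_0''(-1) = 16. On the right, p_1''(-1) = 2c, so c = 8.

8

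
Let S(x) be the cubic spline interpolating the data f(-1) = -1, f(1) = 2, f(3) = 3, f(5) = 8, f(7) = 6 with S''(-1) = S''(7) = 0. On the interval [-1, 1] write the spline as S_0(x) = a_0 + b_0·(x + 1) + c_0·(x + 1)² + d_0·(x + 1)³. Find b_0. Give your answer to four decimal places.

Put m_i = S'' at the i-th knot. Here h = (2, 2, 2, 2) and Δ = (3/2, 1/2, 5/2, -1), so the interior equations h_(i-1)·m_(i-1) + 2(h_(i-1)+h_i)·m_i + h_i·m_(i+1) = 6(Δ_i − Δ_(i-1)) read
  2·m_0 + 8·m_1 + 2·m_2 = 6(Δ_1 - Δ_0) = -6
  2·m_1 + 8·m_2 + 2·m_3 = 6(Δ_2 - Δ_1) = 12
  2·m_2 + 8·m_3 + 2·m_4 = 6(Δ_3 - Δ_2) = -21
Natural end conditions: m_0 = m_4 = 0.
Hence m_0 = 0, m_1 = -159/112, m_2 = 75/28, m_3 = -369/112, m_4 = 0.
On [-1, 1], with S_0(x) = a_0 + b_0·(x + 1) + c_0·(x + 1)² + d_0·(x + 1)³: c_0 = m_0/2 = 0, d_0 = (m_1 - m_0)/(6h_0) = -53/448, b_0 = Δ_0 - h_0(2m_0 + m_1)/6 = 221/112.

1.9732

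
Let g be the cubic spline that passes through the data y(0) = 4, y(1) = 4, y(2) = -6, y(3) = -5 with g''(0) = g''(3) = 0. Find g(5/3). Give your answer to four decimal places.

-2.9926

Write σ_i for g''(x_i). With h_i = 1, 1, 1 and divided differences Δ_i = 0, -10, 1, the continuity of g' gives the tridiagonal system
  1·σ_0 + 4·σ_1 + 1·σ_2 = 6(Δ_1 - Δ_0) = -60
  1·σ_1 + 4·σ_2 + 1·σ_3 = 6(Δ_2 - Δ_1) = 66
Natural end conditions: σ_0 = σ_3 = 0.
Solving the tridiagonal system: σ_0 = 0, σ_1 = -102/5, σ_2 = 108/5, σ_3 = 0.
On [1, 2], g(x) = 4 - 34/5·(x - 1) - 51/5·(x - 1)² + 7·(x - 1)³.
With (x - 1) = 2/3: g(5/3) = -404/135.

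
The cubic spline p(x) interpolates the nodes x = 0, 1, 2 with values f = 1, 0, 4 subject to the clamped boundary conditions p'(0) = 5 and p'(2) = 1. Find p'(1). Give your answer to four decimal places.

0.7500

With σ_i denoting the second derivative at x_i, h_i = 1, 1, and Δ_i = (y_(i+1) − y_i)/h_i = -1, 4:
  1·σ_0 + 4·σ_1 + 1·σ_2 = 6(Δ_1 - Δ_0) = 30
Clamped end conditions give two more equations: 2h_0·σ_0 + h_0·σ_1 = 6(Δ_0 - p'(0)) = -36 and h_1·σ_1 + 2h_1·σ_2 = 6(p'(2) - Δ_1) = -18.
Forward elimination and back-substitution give σ_0 = -55/2, σ_1 = 19, σ_2 = -37/2.
On [1, 2], p'(x) = b_1 + 2c_1·(x - 1) + 3d_1·(x - 1)² with b_1 = Δ_1 - h_1(2σ_1 + σ_2)/6 = 3/4, c_1 = σ_1/2 = 19/2, d_1 = (σ_2 - σ_1)/(6h_1) = -25/4. So p'(1) = 3/4.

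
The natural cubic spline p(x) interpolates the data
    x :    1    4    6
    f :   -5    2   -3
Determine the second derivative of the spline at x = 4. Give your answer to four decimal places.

-2.9000

Write σ_i for p''(x_i). With h_i = 3, 2 and divided differences Δ_i = 7/3, -5/2, the continuity of p' gives the tridiagonal system
  3·σ_0 + 10·σ_1 + 2·σ_2 = 6(Δ_1 - Δ_0) = -29
Natural end conditions: σ_0 = σ_2 = 0.
Forward elimination and back-substitution give σ_0 = 0, σ_1 = -29/10, σ_2 = 0.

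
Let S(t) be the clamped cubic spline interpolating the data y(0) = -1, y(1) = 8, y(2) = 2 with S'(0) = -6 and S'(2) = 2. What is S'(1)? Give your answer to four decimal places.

Write σ_i for S''(x_i). With h_i = 1, 1 and divided differences Δ_i = 9, -6, the continuity of S' gives the tridiagonal system
  1·σ_0 + 4·σ_1 + 1·σ_2 = 6(Δ_1 - Δ_0) = -90
Clamped end conditions give two more equations: 2h_0·σ_0 + h_0·σ_1 = 6(Δ_0 - S'(0)) = 90 and h_1·σ_1 + 2h_1·σ_2 = 6(S'(2) - Δ_1) = 48.
Solving the tridiagonal system: σ_0 = 143/2, σ_1 = -53, σ_2 = 101/2.
On [1, 2], S'(t) = b_1 + 2c_1·(t - 1) + 3d_1·(t - 1)² with b_1 = Δ_1 - h_1(2σ_1 + σ_2)/6 = 13/4, c_1 = σ_1/2 = -53/2, d_1 = (σ_2 - σ_1)/(6h_1) = 69/4. So S'(1) = 13/4.

3.2500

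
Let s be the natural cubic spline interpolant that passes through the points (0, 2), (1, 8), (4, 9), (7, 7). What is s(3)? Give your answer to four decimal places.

Put m_i = s'' at the i-th knot. Here h = (1, 3, 3) and Δ = (6, 1/3, -2/3), so the interior equations h_(i-1)·m_(i-1) + 2(h_(i-1)+h_i)·m_i + h_i·m_(i+1) = 6(Δ_i − Δ_(i-1)) read
  1·m_0 + 8·m_1 + 3·m_2 = 6(Δ_1 - Δ_0) = -34
  3·m_1 + 12·m_2 + 3·m_3 = 6(Δ_2 - Δ_1) = -6
Natural end conditions: m_0 = m_3 = 0.
Forward elimination and back-substitution give m_0 = 0, m_1 = -130/29, m_2 = 18/29, m_3 = 0.
On [1, 4], s(x) = 8 + 392/87·(x - 1) - 65/29·(x - 1)² + 74/261·(x - 1)³.
With (x - 1) = 2: s(3) = 2692/261.

10.3142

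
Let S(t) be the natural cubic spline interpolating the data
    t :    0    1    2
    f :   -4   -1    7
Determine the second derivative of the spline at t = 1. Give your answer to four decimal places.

7.5000

With m_i denoting the second derivative at x_i, h_i = 1, 1, and Δ_i = (y_(i+1) − y_i)/h_i = 3, 8:
  1·m_0 + 4·m_1 + 1·m_2 = 6(Δ_1 - Δ_0) = 30
Natural end conditions: m_0 = m_2 = 0.
Hence m_0 = 0, m_1 = 15/2, m_2 = 0.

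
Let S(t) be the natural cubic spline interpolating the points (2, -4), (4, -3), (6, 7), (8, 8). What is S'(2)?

-1

With σ_i denoting the second derivative at x_i, h_i = 2, 2, 2, and Δ_i = (y_(i+1) − y_i)/h_i = 1/2, 5, 1/2:
  2·σ_0 + 8·σ_1 + 2·σ_2 = 6(Δ_1 - Δ_0) = 27
  2·σ_1 + 8·σ_2 + 2·σ_3 = 6(Δ_2 - Δ_1) = -27
Natural end conditions: σ_0 = σ_3 = 0.
Forward elimination and back-substitution give σ_0 = 0, σ_1 = 9/2, σ_2 = -9/2, σ_3 = 0.
On [2, 4], S'(t) = b_0 + 2c_0·(t - 2) + 3d_0·(t - 2)² with b_0 = Δ_0 - h_0(2σ_0 + σ_1)/6 = -1, c_0 = σ_0/2 = 0, d_0 = (σ_1 - σ_0)/(6h_0) = 3/8. So S'(2) = -1.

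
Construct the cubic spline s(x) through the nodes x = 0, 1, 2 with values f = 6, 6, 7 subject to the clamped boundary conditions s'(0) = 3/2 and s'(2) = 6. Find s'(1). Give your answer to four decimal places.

Put M_i = s'' at the i-th knot. Here h = (1, 1) and Δ = (0, 1), so the interior equations h_(i-1)·M_(i-1) + 2(h_(i-1)+h_i)·M_i + h_i·M_(i+1) = 6(Δ_i − Δ_(i-1)) read
  1·M_0 + 4·M_1 + 1·M_2 = 6(Δ_1 - Δ_0) = 6
Clamped end conditions give two more equations: 2h_0·M_0 + h_0·M_1 = 6(Δ_0 - s'(0)) = -9 and h_1·M_1 + 2h_1·M_2 = 6(s'(2) - Δ_1) = 30.
Hence M_0 = -15/4, M_1 = -3/2, M_2 = 63/4.
On [1, 2], s'(x) = b_1 + 2c_1·(x - 1) + 3d_1·(x - 1)² with b_1 = Δ_1 - h_1(2M_1 + M_2)/6 = -9/8, c_1 = M_1/2 = -3/4, d_1 = (M_2 - M_1)/(6h_1) = 23/8. So s'(1) = -9/8.

-1.1250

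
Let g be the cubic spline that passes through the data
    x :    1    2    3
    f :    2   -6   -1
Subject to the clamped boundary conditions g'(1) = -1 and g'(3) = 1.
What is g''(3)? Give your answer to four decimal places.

With m_i denoting the second derivative at x_i, h_i = 1, 1, and Δ_i = (y_(i+1) − y_i)/h_i = -8, 5:
  1·m_0 + 4·m_1 + 1·m_2 = 6(Δ_1 - Δ_0) = 78
Clamped end conditions give two more equations: 2h_0·m_0 + h_0·m_1 = 6(Δ_0 - g'(1)) = -42 and h_1·m_1 + 2h_1·m_2 = 6(g'(3) - Δ_1) = -24.
Hence m_0 = -79/2, m_1 = 37, m_2 = -61/2.

-30.5000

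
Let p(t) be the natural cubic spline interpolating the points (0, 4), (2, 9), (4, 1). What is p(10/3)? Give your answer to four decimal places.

4.6296

With m_i denoting the second derivative at x_i, h_i = 2, 2, and Δ_i = (y_(i+1) − y_i)/h_i = 5/2, -4:
  2·m_0 + 8·m_1 + 2·m_2 = 6(Δ_1 - Δ_0) = -39
Natural end conditions: m_0 = m_2 = 0.
Solving the tridiagonal system: m_0 = 0, m_1 = -39/8, m_2 = 0.
On [2, 4], p(t) = 9 - 3/4·(t - 2) - 39/16·(t - 2)² + 13/32·(t - 2)³.
With (t - 2) = 4/3: p(10/3) = 125/27.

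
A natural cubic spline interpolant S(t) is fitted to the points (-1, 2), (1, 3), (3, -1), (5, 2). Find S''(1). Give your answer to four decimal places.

-2.7000

Let M_i = S''(x_i). Step sizes h_i = 2, 2, 2; slopes of the chords Δ_i = (y_(i+1) - y_i)/h_i = 1/2, -2, 3/2.
  2·M_0 + 8·M_1 + 2·M_2 = 6(Δ_1 - Δ_0) = -15
  2·M_1 + 8·M_2 + 2·M_3 = 6(Δ_2 - Δ_1) = 21
Natural end conditions: M_0 = M_3 = 0.
Hence M_0 = 0, M_1 = -27/10, M_2 = 33/10, M_3 = 0.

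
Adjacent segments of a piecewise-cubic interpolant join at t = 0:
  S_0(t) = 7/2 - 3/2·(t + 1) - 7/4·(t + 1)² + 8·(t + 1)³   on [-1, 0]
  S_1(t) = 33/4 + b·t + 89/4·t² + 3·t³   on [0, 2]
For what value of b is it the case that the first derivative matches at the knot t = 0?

S_0'(t) = -3/2 - 7/2·(t + 1) + 24·(t + 1)², so S_0'(0) = 19. On the right, S_1'(0) = b, so b = 19.

19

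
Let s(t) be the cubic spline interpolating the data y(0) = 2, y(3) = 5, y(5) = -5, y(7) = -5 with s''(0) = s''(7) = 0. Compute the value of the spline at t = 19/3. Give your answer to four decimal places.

Let M_i = s''(x_i). Step sizes h_i = 3, 2, 2; slopes of the chords Δ_i = (y_(i+1) - y_i)/h_i = 1, -5, 0.
  3·M_0 + 10·M_1 + 2·M_2 = 6(Δ_1 - Δ_0) = -36
  2·M_1 + 8·M_2 + 2·M_3 = 6(Δ_2 - Δ_1) = 30
Natural end conditions: M_0 = M_3 = 0.
Solving the tridiagonal system: M_0 = 0, M_1 = -87/19, M_2 = 93/19, M_3 = 0.
On [5, 7], s(t) = -5 - 62/19·(t - 5) + 93/38·(t - 5)² - 31/76·(t - 5)³.
With (t - 5) = 4/3: s(19/3) = -3061/513.

-5.9669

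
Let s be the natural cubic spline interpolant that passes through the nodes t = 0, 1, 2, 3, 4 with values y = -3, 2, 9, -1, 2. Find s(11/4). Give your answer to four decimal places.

Let σ_i = s''(x_i). Step sizes h_i = 1, 1, 1, 1; slopes of the chords Δ_i = (y_(i+1) - y_i)/h_i = 5, 7, -10, 3.
  1·σ_0 + 4·σ_1 + 1·σ_2 = 6(Δ_1 - Δ_0) = 12
  1·σ_1 + 4·σ_2 + 1·σ_3 = 6(Δ_2 - Δ_1) = -102
  1·σ_2 + 4·σ_3 + 1·σ_4 = 6(Δ_3 - Δ_2) = 78
Natural end conditions: σ_0 = σ_4 = 0.
Solving: σ_0 = 0, σ_1 = 333/28, σ_2 = -249/7, σ_3 = 795/28, σ_4 = 0.
On [2, 3], s(t) = 9 - 23/8·(t - 2) - 249/14·(t - 2)² + 597/56·(t - 2)³.
With (t - 2) = 3/4: s(11/4) = 4791/3584.

1.3368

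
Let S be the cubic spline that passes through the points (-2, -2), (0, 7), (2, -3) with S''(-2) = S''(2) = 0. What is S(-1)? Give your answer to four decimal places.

Write σ_i for S''(x_i). With h_i = 2, 2 and divided differences Δ_i = 9/2, -5, the continuity of S' gives the tridiagonal system
  2·σ_0 + 8·σ_1 + 2·σ_2 = 6(Δ_1 - Δ_0) = -57
Natural end conditions: σ_0 = σ_2 = 0.
Hence σ_0 = 0, σ_1 = -57/8, σ_2 = 0.
On [-2, 0], S(x) = -2 + 55/8·(x + 2) + 0·(x + 2)² - 19/32·(x + 2)³.
With (x + 2) = 1: S(-1) = 137/32.

4.2813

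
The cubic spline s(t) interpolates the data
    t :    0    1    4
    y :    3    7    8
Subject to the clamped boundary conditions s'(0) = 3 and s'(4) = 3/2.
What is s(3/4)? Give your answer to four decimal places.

6.0498

With M_i denoting the second derivative at x_i, h_i = 1, 3, and Δ_i = (y_(i+1) − y_i)/h_i = 4, 1/3:
  1·M_0 + 8·M_1 + 3·M_2 = 6(Δ_1 - Δ_0) = -22
Clamped end conditions give two more equations: 2h_0·M_0 + h_0·M_1 = 6(Δ_0 - s'(0)) = 6 and h_1·M_1 + 2h_1·M_2 = 6(s'(4) - Δ_1) = 7.
Hence M_0 = 43/8, M_1 = -19/4, M_2 = 85/24.
On [0, 1], s(t) = 3 + 3·t + 43/16·t² - 27/16·t³.
With t = 3/4: s(3/4) = 6195/1024.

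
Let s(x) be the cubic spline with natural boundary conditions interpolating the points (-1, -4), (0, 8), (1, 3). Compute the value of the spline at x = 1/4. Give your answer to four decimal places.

Write σ_i for s''(x_i). With h_i = 1, 1 and divided differences Δ_i = 12, -5, the continuity of s' gives the tridiagonal system
  1·σ_0 + 4·σ_1 + 1·σ_2 = 6(Δ_1 - Δ_0) = -102
Natural end conditions: σ_0 = σ_2 = 0.
Forward elimination and back-substitution give σ_0 = 0, σ_1 = -51/2, σ_2 = 0.
On [0, 1], s(x) = 8 + 7/2·x - 51/4·x² + 17/4·x³.
With x = 1/4: s(1/4) = 2085/256.

8.1445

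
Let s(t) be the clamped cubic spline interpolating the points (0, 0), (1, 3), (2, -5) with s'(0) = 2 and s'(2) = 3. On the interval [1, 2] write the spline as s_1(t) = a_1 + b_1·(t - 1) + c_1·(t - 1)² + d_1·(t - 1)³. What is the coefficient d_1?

14

Write M_i for s''(x_i). With h_i = 1, 1 and divided differences Δ_i = 3, -8, the continuity of s' gives the tridiagonal system
  1·M_0 + 4·M_1 + 1·M_2 = 6(Δ_1 - Δ_0) = -66
Clamped end conditions give two more equations: 2h_0·M_0 + h_0·M_1 = 6(Δ_0 - s'(0)) = 6 and h_1·M_1 + 2h_1·M_2 = 6(s'(2) - Δ_1) = 66.
Hence M_0 = 20, M_1 = -34, M_2 = 50.
On [1, 2], with s_1(t) = a_1 + b_1·(t - 1) + c_1·(t - 1)² + d_1·(t - 1)³: c_1 = M_1/2 = -17, d_1 = (M_2 - M_1)/(6h_1) = 14, b_1 = Δ_1 - h_1(2M_1 + M_2)/6 = -5.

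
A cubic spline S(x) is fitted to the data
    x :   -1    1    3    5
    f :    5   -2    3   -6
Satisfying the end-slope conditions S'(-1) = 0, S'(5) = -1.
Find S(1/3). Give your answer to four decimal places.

-0.0469

Let m_i = S''(x_i). Step sizes h_i = 2, 2, 2; slopes of the chords Δ_i = (y_(i+1) - y_i)/h_i = -7/2, 5/2, -9/2.
  2·m_0 + 8·m_1 + 2·m_2 = 6(Δ_1 - Δ_0) = 36
  2·m_1 + 8·m_2 + 2·m_3 = 6(Δ_2 - Δ_1) = -42
Clamped end conditions give two more equations: 2h_0·m_0 + h_0·m_1 = 6(Δ_0 - S'(-1)) = -21 and h_2·m_2 + 2h_2·m_3 = 6(S'(5) - Δ_2) = 21.
Forward elimination and back-substitution give m_0 = -301/30, m_1 = 287/30, m_2 = -307/30, m_3 = 311/30.
On [-1, 1], S(x) = 5 + 0·(x + 1) - 301/60·(x + 1)² + 49/30·(x + 1)³.
With (x + 1) = 4/3: S(1/3) = -19/405.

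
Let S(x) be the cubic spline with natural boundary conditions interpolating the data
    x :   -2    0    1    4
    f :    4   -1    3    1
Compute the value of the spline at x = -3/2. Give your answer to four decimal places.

Let M_i = S''(x_i). Step sizes h_i = 2, 1, 3; slopes of the chords Δ_i = (y_(i+1) - y_i)/h_i = -5/2, 4, -2/3.
  2·M_0 + 6·M_1 + 1·M_2 = 6(Δ_1 - Δ_0) = 39
  1·M_1 + 8·M_2 + 3·M_3 = 6(Δ_2 - Δ_1) = -28
Natural end conditions: M_0 = M_3 = 0.
Forward elimination and back-substitution give M_0 = 0, M_1 = 340/47, M_2 = -207/47, M_3 = 0.
On [-2, 0], S(x) = 4 - 1385/282·(x + 2) + 0·(x + 2)² + 85/141·(x + 2)³.
With (x + 2) = 1/2: S(-3/2) = 609/376.

1.6197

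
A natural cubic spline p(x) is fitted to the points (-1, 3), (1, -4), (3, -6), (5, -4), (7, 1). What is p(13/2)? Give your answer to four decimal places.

Put M_i = p'' at the i-th knot. Here h = (2, 2, 2, 2) and Δ = (-7/2, -1, 1, 5/2), so the interior equations h_(i-1)·M_(i-1) + 2(h_(i-1)+h_i)·M_i + h_i·M_(i+1) = 6(Δ_i − Δ_(i-1)) read
  2·M_0 + 8·M_1 + 2·M_2 = 6(Δ_1 - Δ_0) = 15
  2·M_1 + 8·M_2 + 2·M_3 = 6(Δ_2 - Δ_1) = 12
  2·M_2 + 8·M_3 + 2·M_4 = 6(Δ_3 - Δ_2) = 9
Natural end conditions: M_0 = M_4 = 0.
Forward elimination and back-substitution give M_0 = 0, M_1 = 93/56, M_2 = 6/7, M_3 = 51/56, M_4 = 0.
On [5, 7], p(x) = -4 + 53/28·(x - 5) + 51/112·(x - 5)² - 17/224·(x - 5)³.
With (x - 5) = 3/2: p(13/2) = -703/1792.

-0.3923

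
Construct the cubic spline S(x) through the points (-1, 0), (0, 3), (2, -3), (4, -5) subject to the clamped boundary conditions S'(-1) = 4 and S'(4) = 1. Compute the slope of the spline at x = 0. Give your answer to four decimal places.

0.7391

Put M_i = S'' at the i-th knot. Here h = (1, 2, 2) and Δ = (3, -3, -1), so the interior equations h_(i-1)·M_(i-1) + 2(h_(i-1)+h_i)·M_i + h_i·M_(i+1) = 6(Δ_i − Δ_(i-1)) read
  1·M_0 + 6·M_1 + 2·M_2 = 6(Δ_1 - Δ_0) = -36
  2·M_1 + 8·M_2 + 2·M_3 = 6(Δ_2 - Δ_1) = 12
Clamped end conditions give two more equations: 2h_0·M_0 + h_0·M_1 = 6(Δ_0 - S'(-1)) = -6 and h_2·M_2 + 2h_2·M_3 = 6(S'(4) - Δ_2) = 12.
Solving: M_0 = 12/23, M_1 = -162/23, M_2 = 66/23, M_3 = 36/23.
On [0, 2], S'(x) = b_1 + 2c_1·x + 3d_1·x² with b_1 = Δ_1 - h_1(2M_1 + M_2)/6 = 17/23, c_1 = M_1/2 = -81/23, d_1 = (M_2 - M_1)/(6h_1) = 19/23. So S'(0) = 17/23.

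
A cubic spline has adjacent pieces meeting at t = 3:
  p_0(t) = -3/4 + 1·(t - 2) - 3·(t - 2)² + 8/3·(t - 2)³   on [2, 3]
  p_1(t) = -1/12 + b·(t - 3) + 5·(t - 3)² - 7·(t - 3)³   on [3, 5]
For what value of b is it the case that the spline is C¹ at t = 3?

p_0'(t) = 1 - 6·(t - 2) + 8·(t - 2)², so p_0'(3) = 3. On the right, p_1'(3) = b, so b = 3.

3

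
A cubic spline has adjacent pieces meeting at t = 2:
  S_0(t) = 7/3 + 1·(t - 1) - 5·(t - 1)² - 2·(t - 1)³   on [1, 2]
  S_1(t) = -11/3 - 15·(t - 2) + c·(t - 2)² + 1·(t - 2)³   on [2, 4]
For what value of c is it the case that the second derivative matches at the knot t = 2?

-11

S_0''(t) = -10 - 12·(t - 1), so S_0''(2) = -22. On the right, S_1''(2) = 2c, so c = -11.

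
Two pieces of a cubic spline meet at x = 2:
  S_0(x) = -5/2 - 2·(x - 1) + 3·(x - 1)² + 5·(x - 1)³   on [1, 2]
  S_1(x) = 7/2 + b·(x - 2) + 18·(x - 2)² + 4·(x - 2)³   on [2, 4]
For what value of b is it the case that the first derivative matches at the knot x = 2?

S_0'(x) = -2 + 6·(x - 1) + 15·(x - 1)², so S_0'(2) = 19. On the right, S_1'(2) = b, so b = 19.

19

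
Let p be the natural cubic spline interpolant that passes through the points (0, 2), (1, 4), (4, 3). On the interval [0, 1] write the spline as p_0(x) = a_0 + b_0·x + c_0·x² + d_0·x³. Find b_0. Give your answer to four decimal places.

2.2917

Write M_i for p''(x_i). With h_i = 1, 3 and divided differences Δ_i = 2, -1/3, the continuity of p' gives the tridiagonal system
  1·M_0 + 8·M_1 + 3·M_2 = 6(Δ_1 - Δ_0) = -14
Natural end conditions: M_0 = M_2 = 0.
Solving: M_0 = 0, M_1 = -7/4, M_2 = 0.
On [0, 1], with p_0(x) = a_0 + b_0·x + c_0·x² + d_0·x³: c_0 = M_0/2 = 0, d_0 = (M_1 - M_0)/(6h_0) = -7/24, b_0 = Δ_0 - h_0(2M_0 + M_1)/6 = 55/24.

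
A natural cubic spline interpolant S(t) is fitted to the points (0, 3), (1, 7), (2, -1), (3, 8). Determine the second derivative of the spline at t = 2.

32

Put σ_i = S'' at the i-th knot. Here h = (1, 1, 1) and Δ = (4, -8, 9), so the interior equations h_(i-1)·σ_(i-1) + 2(h_(i-1)+h_i)·σ_i + h_i·σ_(i+1) = 6(Δ_i − Δ_(i-1)) read
  1·σ_0 + 4·σ_1 + 1·σ_2 = 6(Δ_1 - Δ_0) = -72
  1·σ_1 + 4·σ_2 + 1·σ_3 = 6(Δ_2 - Δ_1) = 102
Natural end conditions: σ_0 = σ_3 = 0.
Solving: σ_0 = 0, σ_1 = -26, σ_2 = 32, σ_3 = 0.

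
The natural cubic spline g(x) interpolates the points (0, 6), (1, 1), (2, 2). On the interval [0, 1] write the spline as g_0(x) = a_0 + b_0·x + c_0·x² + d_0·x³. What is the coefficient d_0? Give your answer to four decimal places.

1.5000

With σ_i denoting the second derivative at x_i, h_i = 1, 1, and Δ_i = (y_(i+1) − y_i)/h_i = -5, 1:
  1·σ_0 + 4·σ_1 + 1·σ_2 = 6(Δ_1 - Δ_0) = 36
Natural end conditions: σ_0 = σ_2 = 0.
Solving the tridiagonal system: σ_0 = 0, σ_1 = 9, σ_2 = 0.
On [0, 1], with g_0(x) = a_0 + b_0·x + c_0·x² + d_0·x³: c_0 = σ_0/2 = 0, d_0 = (σ_1 - σ_0)/(6h_0) = 3/2, b_0 = Δ_0 - h_0(2σ_0 + σ_1)/6 = -13/2.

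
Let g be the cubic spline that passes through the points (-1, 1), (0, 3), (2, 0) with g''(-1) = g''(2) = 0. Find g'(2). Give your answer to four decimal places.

Write m_i for g''(x_i). With h_i = 1, 2 and divided differences Δ_i = 2, -3/2, the continuity of g' gives the tridiagonal system
  1·m_0 + 6·m_1 + 2·m_2 = 6(Δ_1 - Δ_0) = -21
Natural end conditions: m_0 = m_2 = 0.
Solving: m_0 = 0, m_1 = -7/2, m_2 = 0.
On [0, 2], g'(x) = b_1 + 2c_1·x + 3d_1·x² with b_1 = Δ_1 - h_1(2m_1 + m_2)/6 = 5/6, c_1 = m_1/2 = -7/4, d_1 = (m_2 - m_1)/(6h_1) = 7/24. So g'(2) = -8/3.

-2.6667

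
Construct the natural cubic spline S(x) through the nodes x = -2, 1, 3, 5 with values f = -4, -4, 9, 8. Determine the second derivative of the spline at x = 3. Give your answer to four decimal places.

Let M_i = S''(x_i). Step sizes h_i = 3, 2, 2; slopes of the chords Δ_i = (y_(i+1) - y_i)/h_i = 0, 13/2, -1/2.
  3·M_0 + 10·M_1 + 2·M_2 = 6(Δ_1 - Δ_0) = 39
  2·M_1 + 8·M_2 + 2·M_3 = 6(Δ_2 - Δ_1) = -42
Natural end conditions: M_0 = M_3 = 0.
Solving: M_0 = 0, M_1 = 99/19, M_2 = -249/38, M_3 = 0.

-6.5526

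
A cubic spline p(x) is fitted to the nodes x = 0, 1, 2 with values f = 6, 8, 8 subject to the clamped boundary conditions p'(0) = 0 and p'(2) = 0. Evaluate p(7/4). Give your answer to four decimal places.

8.0703

Put σ_i = p'' at the i-th knot. Here h = (1, 1) and Δ = (2, 0), so the interior equations h_(i-1)·σ_(i-1) + 2(h_(i-1)+h_i)·σ_i + h_i·σ_(i+1) = 6(Δ_i − Δ_(i-1)) read
  1·σ_0 + 4·σ_1 + 1·σ_2 = 6(Δ_1 - Δ_0) = -12
Clamped end conditions give two more equations: 2h_0·σ_0 + h_0·σ_1 = 6(Δ_0 - p'(0)) = 12 and h_1·σ_1 + 2h_1·σ_2 = 6(p'(2) - Δ_1) = 0.
Hence σ_0 = 9, σ_1 = -6, σ_2 = 3.
On [1, 2], p(x) = 8 + 3/2·(x - 1) - 3·(x - 1)² + 3/2·(x - 1)³.
With (x - 1) = 3/4: p(7/4) = 1033/128.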